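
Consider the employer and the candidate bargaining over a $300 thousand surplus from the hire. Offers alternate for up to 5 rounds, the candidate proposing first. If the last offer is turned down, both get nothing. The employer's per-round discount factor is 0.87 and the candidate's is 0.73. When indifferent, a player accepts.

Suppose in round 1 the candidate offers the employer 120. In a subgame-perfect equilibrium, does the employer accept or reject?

Work out the employer's continuation value if the offer is rejected.
Round 5 (the candidate proposes): rejection yields 0 for the employer; the candidate offers 0 and keeps 300.
Round 4 (the employer proposes): the candidate can get 300 next round, worth 0.73 × 300 = 219 now; the employer offers that and keeps 81.
Round 3 (the candidate proposes): the employer can get 81 next round, worth 0.87 × 81 = 70.47 now, so the candidate offers 70.47, keeping 229.53.
Round 2 (the employer proposes): the candidate can get 229.53 next round, worth 0.73 × 229.53 = 167.5569 now. The employer offers 167.5569 and keeps 300 − 167.5569 = 132.4431.
So by rejecting in round 1, the employer gets 132.4431 next round, worth 0.87 × 132.4431 = 115.225497 now.
Offer 120 ≥ 115.225497, so the employer accepts.

Accept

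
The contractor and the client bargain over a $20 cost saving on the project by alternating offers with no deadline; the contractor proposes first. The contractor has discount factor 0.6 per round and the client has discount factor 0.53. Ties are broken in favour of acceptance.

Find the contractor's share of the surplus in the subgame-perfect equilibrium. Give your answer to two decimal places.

Let x be the contractor's share when the contractor proposes and y be the client's share when the client proposes.
The client accepts iff offered ≥ 0.53·y, so x = 20 − 0.53y. Symmetrically y = 20 − 0.6x.
Substituting: x = 20 − 0.53(20 − 0.6x), giving x(1 − 0.6·0.53) = 20(1 − 0.53).
So x = 20 × 0.47 / 0.682 ≈ 13.7830, and the client receives 20 − x ≈ 6.2170.

13.78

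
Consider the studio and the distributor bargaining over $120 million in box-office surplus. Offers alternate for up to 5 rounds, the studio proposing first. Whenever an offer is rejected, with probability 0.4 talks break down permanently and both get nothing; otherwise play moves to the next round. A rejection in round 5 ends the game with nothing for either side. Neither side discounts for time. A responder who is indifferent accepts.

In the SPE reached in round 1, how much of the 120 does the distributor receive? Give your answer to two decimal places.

Round 5 (the studio proposes): rejection yields 0 for the distributor; the studio offers 0 and keeps 120.
Round 4 (the distributor proposes): rejecting gives the studio an expected 0.6 × 120 = 72; the distributor offers that and keeps 48.
Round 3 (the studio proposes): rejecting gives the distributor an expected 0.6 × 48 = 28.8. The studio offers 28.8 and keeps 120 − 28.8 = 91.2.
Round 2 (the distributor proposes): rejecting gives the studio an expected 0.6 × 91.2 = 54.72, so the distributor offers 54.72, keeping 65.28.
Round 1 (the studio proposes): rejecting gives the distributor an expected 0.6 × 65.28 = 39.168. The studio offers 39.168 and keeps 120 − 39.168 = 80.832.

39.17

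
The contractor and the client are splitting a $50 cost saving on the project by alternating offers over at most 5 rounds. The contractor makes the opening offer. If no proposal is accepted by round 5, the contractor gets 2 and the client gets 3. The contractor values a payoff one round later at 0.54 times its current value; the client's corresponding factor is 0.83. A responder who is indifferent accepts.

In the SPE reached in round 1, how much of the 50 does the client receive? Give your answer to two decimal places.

Round 5 (the contractor proposes): the client gets 3 if talks fail, so the contractor offers 3 and keeps 47.
Round 4 (the client proposes): the contractor can get 47 next round, worth 0.54 × 47 = 25.38 now. The client offers 25.38 and keeps 50 − 25.38 = 24.62.
Round 3 (the contractor proposes): the client can get 24.62 next round, worth 0.83 × 24.62 = 20.4346 now; the contractor offers that and keeps 29.5654.
Round 2 (the client proposes): the contractor can get 29.5654 next round, worth 0.54 × 29.5654 = 15.965316 now. The client offers 15.965316 and keeps 50 − 15.965316 = 34.034684.
Round 1 (the contractor proposes): the client can get 34.034684 next round, worth 0.83 × 34.034684 = 28.24878772 now; the contractor offers that and keeps 21.75121228.

28.25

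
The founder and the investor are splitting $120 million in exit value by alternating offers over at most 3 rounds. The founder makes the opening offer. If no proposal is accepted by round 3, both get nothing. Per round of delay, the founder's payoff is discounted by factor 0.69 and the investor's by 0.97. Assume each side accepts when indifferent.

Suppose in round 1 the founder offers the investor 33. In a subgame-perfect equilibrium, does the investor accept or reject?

Work out the investor's continuation value if the offer is rejected.
Round 3 (the founder proposes): the investor will accept anything ≥ 0, so the founder offers 0 and keeps 120.
Round 2 (the investor proposes): the founder can get 120 next round, worth 0.69 × 120 = 82.8 now; the investor offers that and keeps 37.2.
So by rejecting in round 1, the investor gets 37.2 next round, worth 0.97 × 37.2 = 36.084 now.
Offer 33 < 36.084, so the investor rejects.

Reject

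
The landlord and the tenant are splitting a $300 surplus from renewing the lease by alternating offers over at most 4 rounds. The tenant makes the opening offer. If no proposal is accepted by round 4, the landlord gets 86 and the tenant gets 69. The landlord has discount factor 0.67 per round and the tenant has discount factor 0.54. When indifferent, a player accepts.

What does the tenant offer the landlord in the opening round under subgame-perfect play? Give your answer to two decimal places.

148.46

Round 4 (the landlord proposes): the tenant gets 69 if talks fail, so the landlord offers 69 and keeps 231.
Round 3 (the tenant proposes): the landlord can get 231 next round, worth 0.67 × 231 = 154.77 now, so the tenant offers 154.77, keeping 145.23.
Round 2 (the landlord proposes): the tenant can get 145.23 next round, worth 0.54 × 145.23 = 78.4242 now, so the landlord offers 78.4242, keeping 221.5758.
Round 1 (the tenant proposes): the landlord can get 221.5758 next round, worth 0.67 × 221.5758 = 148.455786 now. The tenant offers 148.455786 and keeps 300 − 148.455786 = 151.544214.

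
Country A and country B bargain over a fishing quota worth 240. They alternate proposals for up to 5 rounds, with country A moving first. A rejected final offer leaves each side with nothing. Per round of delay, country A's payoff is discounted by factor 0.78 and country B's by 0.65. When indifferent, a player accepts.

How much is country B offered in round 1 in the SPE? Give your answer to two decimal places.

By backward induction:
Round 5 (country A proposes): rejection yields 0 for country B; country A offers 0 and keeps 240.
Round 4 (country B proposes): country A can get 240 next round, worth 0.78 × 240 = 187.2 now, so country B offers 187.2, keeping 52.8.
Round 3 (country A proposes): country B can get 52.8 next round, worth 0.65 × 52.8 = 34.32 now. Country A offers 34.32 and keeps 240 − 34.32 = 205.68.
Round 2 (country B proposes): country A can get 205.68 next round, worth 0.78 × 205.68 = 160.4304 now, so country B offers 160.4304, keeping 79.5696.
Round 1 (country A proposes): country B can get 79.5696 next round, worth 0.65 × 79.5696 = 51.72024 now, so country A offers 51.72024, keeping 188.27976.

51.72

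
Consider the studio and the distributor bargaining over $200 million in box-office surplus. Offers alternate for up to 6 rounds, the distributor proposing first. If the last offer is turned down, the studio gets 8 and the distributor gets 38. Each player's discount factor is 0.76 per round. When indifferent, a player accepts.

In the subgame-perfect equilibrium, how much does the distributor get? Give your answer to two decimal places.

101.37

Round 6 (the studio proposes): the distributor gets 38 if talks fail, so the studio offers 38 and keeps 162.
Round 5 (the distributor proposes): the studio can get 162 next round, worth 0.76 × 162 = 123.12 now; the distributor offers that and keeps 76.88.
Round 4 (the studio proposes): the distributor can get 76.88 next round, worth 0.76 × 76.88 = 58.4288 now. The studio offers 58.4288 and keeps 200 − 58.4288 = 141.5712.
Round 3 (the distributor proposes): the studio can get 141.5712 next round, worth 0.76 × 141.5712 = 107.594112 now; the distributor offers that and keeps 92.405888.
Round 2 (the studio proposes): the distributor can get 92.405888 next round, worth 0.76 × 92.405888 = 70.22847488 now, so the studio offers 70.22847488, keeping 129.77152512.
Round 1 (the distributor proposes): the studio can get 129.77152512 next round, worth 0.76 × 129.77152512 = 98.6263590912 now. The distributor offers 98.6263590912 and keeps 200 − 98.6263590912 = 101.3736409088.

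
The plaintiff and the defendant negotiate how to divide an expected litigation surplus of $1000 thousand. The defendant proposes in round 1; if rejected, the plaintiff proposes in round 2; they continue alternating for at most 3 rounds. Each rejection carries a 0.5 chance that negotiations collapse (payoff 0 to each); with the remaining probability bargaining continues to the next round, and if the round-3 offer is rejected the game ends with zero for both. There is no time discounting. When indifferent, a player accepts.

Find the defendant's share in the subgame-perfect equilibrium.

750

Round 3 (the defendant proposes): rejection yields 0 for the plaintiff; the defendant offers 0 and keeps 1000.
Round 2 (the plaintiff proposes): rejecting gives the defendant an expected 0.5 × 1000 = 500. The plaintiff offers 500 and keeps 1000 − 500 = 500.
Round 1 (the defendant proposes): rejecting gives the plaintiff an expected 0.5 × 500 = 250; the defendant offers that and keeps 750.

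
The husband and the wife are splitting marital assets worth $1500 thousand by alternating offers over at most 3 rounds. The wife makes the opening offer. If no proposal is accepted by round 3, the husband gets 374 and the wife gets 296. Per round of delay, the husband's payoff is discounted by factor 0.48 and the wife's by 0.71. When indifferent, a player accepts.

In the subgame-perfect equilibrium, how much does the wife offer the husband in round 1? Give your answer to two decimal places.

Work backward from the last round.
Round 3 (the wife proposes): the husband gets 374 if talks fail, so the wife offers 374 and keeps 1126.
Round 2 (the husband proposes): the wife can get 1126 next round, worth 0.71 × 1126 = 799.46 now. The husband offers 799.46 and keeps 1500 − 799.46 = 700.54.
Round 1 (the wife proposes): the husband can get 700.54 next round, worth 0.48 × 700.54 = 336.2592 now. The wife offers 336.2592 and keeps 1500 − 336.2592 = 1163.7408.

336.26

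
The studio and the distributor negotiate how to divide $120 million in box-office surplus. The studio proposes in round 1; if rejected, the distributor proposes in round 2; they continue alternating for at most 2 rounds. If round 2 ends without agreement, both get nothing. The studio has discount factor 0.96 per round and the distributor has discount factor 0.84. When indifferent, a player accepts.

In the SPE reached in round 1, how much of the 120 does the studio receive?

Round 2 (the distributor proposes): the studio will accept anything ≥ 0, so the distributor offers 0 and keeps 120.
Round 1 (the studio proposes): the distributor can get 120 next round, worth 0.84 × 120 = 100.8 now. The studio offers 100.8 and keeps 120 − 100.8 = 19.2.

19.2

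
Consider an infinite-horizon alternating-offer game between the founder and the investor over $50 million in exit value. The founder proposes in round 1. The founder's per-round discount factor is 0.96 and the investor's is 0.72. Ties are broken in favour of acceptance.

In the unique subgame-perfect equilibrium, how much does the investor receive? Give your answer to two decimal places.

4.66

When the founder proposes, the investor accepts any offer worth at least 0.72 times what the investor would get by proposing next round; and vice versa.
This gives x = 50 − 0.72y and y = 50 − 0.96x, where x and y are each side's share when it proposes.
Hence (1 − 0.72·0.96)x = 50(1 − 0.72), i.e. 0.3088·x = 14.
x ≈ 45.3368; the investor's share is 50 − x ≈ 4.6632.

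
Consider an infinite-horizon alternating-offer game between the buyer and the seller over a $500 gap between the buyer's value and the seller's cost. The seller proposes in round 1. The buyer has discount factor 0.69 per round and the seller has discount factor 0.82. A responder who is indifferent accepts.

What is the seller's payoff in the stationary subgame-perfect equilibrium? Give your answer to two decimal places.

In a stationary SPE each proposer offers the other exactly their discounted continuation value.
If the seller keeps x when proposing and the buyer keeps y when proposing, then x = 500 − 0.69y and y = 500 − 0.82x.
Solving: x = 500(1 − 0.69) / (1 − 0.82·0.69) = 155 / 0.4342 ≈ 356.9784.
The buyer gets 500 − 356.9784 ≈ 143.0216.

356.98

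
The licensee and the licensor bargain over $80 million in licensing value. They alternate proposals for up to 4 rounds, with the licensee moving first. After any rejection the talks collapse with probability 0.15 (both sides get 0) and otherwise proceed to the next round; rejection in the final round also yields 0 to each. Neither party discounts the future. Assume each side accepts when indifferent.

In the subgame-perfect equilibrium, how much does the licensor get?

By backward induction:
Round 4 (the licensor proposes): rejection yields 0 for the licensee; the licensor offers 0 and keeps 80.
Round 3 (the licensee proposes): rejecting gives the licensor an expected 0.85 × 80 = 68, so the licensee offers 68, keeping 12.
Round 2 (the licensor proposes): rejecting gives the licensee an expected 0.85 × 12 = 10.2. The licensor offers 10.2 and keeps 80 − 10.2 = 69.8.
Round 1 (the licensee proposes): rejecting gives the licensor an expected 0.85 × 69.8 = 59.33. The licensee offers 59.33 and keeps 80 − 59.33 = 20.67.

59.33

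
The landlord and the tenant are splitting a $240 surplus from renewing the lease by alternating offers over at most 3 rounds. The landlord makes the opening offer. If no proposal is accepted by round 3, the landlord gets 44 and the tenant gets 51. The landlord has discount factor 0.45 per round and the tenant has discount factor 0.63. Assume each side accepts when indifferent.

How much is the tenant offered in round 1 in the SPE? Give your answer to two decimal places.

97.62

By backward induction:
Round 3 (the landlord proposes): the tenant gets 51 if talks fail, so the landlord offers 51 and keeps 189.
Round 2 (the tenant proposes): the landlord can get 189 next round, worth 0.45 × 189 = 85.05 now. The tenant offers 85.05 and keeps 240 − 85.05 = 154.95.
Round 1 (the landlord proposes): the tenant can get 154.95 next round, worth 0.63 × 154.95 = 97.6185 now, so the landlord offers 97.6185, keeping 142.3815.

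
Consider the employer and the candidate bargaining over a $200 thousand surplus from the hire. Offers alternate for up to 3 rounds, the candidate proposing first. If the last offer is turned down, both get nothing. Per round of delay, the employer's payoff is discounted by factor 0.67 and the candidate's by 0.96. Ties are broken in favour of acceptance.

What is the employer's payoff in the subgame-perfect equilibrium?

5.36

Round 3 (the candidate proposes): the employer will accept anything ≥ 0, so the candidate offers 0 and keeps 200.
Round 2 (the employer proposes): the candidate can get 200 next round, worth 0.96 × 200 = 192 now, so the employer offers 192, keeping 8.
Round 1 (the candidate proposes): the employer can get 8 next round, worth 0.67 × 8 = 5.36 now. The candidate offers 5.36 and keeps 200 − 5.36 = 194.64.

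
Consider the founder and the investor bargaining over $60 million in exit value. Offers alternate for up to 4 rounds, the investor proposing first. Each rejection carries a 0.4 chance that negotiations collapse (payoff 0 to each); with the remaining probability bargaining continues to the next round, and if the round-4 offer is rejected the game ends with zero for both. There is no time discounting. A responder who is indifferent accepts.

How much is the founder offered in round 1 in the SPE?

Round 4 (the founder proposes): the investor will accept anything ≥ 0, so the founder offers 0 and keeps 60.
Round 3 (the investor proposes): rejecting gives the founder an expected 0.6 × 60 = 36; the investor offers that and keeps 24.
Round 2 (the founder proposes): rejecting gives the investor an expected 0.6 × 24 = 14.4, so the founder offers 14.4, keeping 45.6.
Round 1 (the investor proposes): rejecting gives the founder an expected 0.6 × 45.6 = 27.36. The investor offers 27.36 and keeps 60 − 27.36 = 32.64.

27.36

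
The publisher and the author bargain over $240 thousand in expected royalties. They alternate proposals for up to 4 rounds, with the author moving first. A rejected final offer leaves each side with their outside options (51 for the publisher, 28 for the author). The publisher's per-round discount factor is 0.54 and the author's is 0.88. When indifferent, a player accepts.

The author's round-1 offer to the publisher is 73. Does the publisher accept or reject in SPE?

Round 4 (the publisher proposes): the author gets 28 if talks fail, so the publisher offers 28 and keeps 212.
Round 3 (the author proposes): the publisher can get 212 next round, worth 0.54 × 212 = 114.48 now. The author offers 114.48 and keeps 240 − 114.48 = 125.52.
Round 2 (the publisher proposes): the author can get 125.52 next round, worth 0.88 × 125.52 = 110.4576 now. The publisher offers 110.4576 and keeps 240 − 110.4576 = 129.5424.
So by rejecting in round 1, the publisher gets 129.5424 next round, worth 0.54 × 129.5424 = 69.952896 now.
Offer 73 ≥ 69.952896, so the publisher accepts.

Accept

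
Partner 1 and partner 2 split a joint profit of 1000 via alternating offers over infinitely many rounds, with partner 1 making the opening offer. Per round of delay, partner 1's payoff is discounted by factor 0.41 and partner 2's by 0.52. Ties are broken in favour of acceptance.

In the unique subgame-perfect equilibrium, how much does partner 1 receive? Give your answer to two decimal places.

610.07

In a stationary SPE each proposer offers the other exactly their discounted continuation value.
If partner 1 keeps x when proposing and partner 2 keeps y when proposing, then x = 1000 − 0.52y and y = 1000 − 0.41x.
Solving: x = 1000(1 − 0.52) / (1 − 0.41·0.52) = 480 / 0.7868 ≈ 610.0661.
Partner 2 gets 1000 − 610.0661 ≈ 389.9339.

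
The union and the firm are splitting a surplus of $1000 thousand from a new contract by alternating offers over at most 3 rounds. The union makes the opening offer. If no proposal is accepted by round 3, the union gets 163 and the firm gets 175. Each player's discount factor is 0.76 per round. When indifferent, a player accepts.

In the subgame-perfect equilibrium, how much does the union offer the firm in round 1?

283.48

Solve by backward induction from round 3.
Round 3 (the union proposes): the firm gets 175 if talks fail, so the union offers 175 and keeps 825.
Round 2 (the firm proposes): the union can get 825 next round, worth 0.76 × 825 = 627 now, so the firm offers 627, keeping 373.
Round 1 (the union proposes): the firm can get 373 next round, worth 0.76 × 373 = 283.48 now, so the union offers 283.48, keeping 716.52.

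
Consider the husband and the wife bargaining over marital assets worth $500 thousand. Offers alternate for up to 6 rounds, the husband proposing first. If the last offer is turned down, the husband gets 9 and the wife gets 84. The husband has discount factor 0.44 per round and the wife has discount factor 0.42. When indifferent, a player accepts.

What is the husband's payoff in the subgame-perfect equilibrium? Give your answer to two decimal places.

By backward induction:
Round 6 (the wife proposes): the husband gets 9 if talks fail, so the wife offers 9 and keeps 491.
Round 5 (the husband proposes): the wife can get 491 next round, worth 0.42 × 491 = 206.22 now, so the husband offers 206.22, keeping 293.78.
Round 4 (the wife proposes): the husband can get 293.78 next round, worth 0.44 × 293.78 = 129.2632 now. The wife offers 129.2632 and keeps 500 − 129.2632 = 370.7368.
Round 3 (the husband proposes): the wife can get 370.7368 next round, worth 0.42 × 370.7368 = 155.709456 now. The husband offers 155.709456 and keeps 500 − 155.709456 = 344.290544.
Round 2 (the wife proposes): the husband can get 344.290544 next round, worth 0.44 × 344.290544 = 151.48783936 now; the wife offers that and keeps 348.51216064.
Round 1 (the husband proposes): the wife can get 348.51216064 next round, worth 0.42 × 348.51216064 = 146.3751074688 now. The husband offers 146.3751074688 and keeps 500 − 146.3751074688 = 353.6248925312.

353.62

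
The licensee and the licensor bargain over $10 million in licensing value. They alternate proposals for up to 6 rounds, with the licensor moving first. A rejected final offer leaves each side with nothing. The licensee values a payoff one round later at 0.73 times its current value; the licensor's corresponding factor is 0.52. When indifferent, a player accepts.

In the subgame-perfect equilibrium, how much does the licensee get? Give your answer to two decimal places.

5.89

By backward induction:
Round 6 (the licensee proposes): the licensor will accept anything ≥ 0, so the licensee offers 0 and keeps 10.
Round 5 (the licensor proposes): the licensee can get 10 next round, worth 0.73 × 10 = 7.3 now, so the licensor offers 7.3, keeping 2.7.
Round 4 (the licensee proposes): the licensor can get 2.7 next round, worth 0.52 × 2.7 = 1.404 now, so the licensee offers 1.404, keeping 8.596.
Round 3 (the licensor proposes): the licensee can get 8.596 next round, worth 0.73 × 8.596 = 6.27508 now. The licensor offers 6.27508 and keeps 10 − 6.27508 = 3.72492.
Round 2 (the licensee proposes): the licensor can get 3.72492 next round, worth 0.52 × 3.72492 = 1.9369584 now; the licensee offers that and keeps 8.0630416.
Round 1 (the licensor proposes): the licensee can get 8.0630416 next round, worth 0.73 × 8.0630416 = 5.886020368 now. The licensor offers 5.886020368 and keeps 10 − 5.886020368 = 4.113979632.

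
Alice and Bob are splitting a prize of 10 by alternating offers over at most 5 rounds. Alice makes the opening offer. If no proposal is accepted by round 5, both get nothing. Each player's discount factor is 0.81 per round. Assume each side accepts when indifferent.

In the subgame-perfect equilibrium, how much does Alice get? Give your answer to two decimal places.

Round 5 (Alice proposes): rejection yields 0 for Bob; Alice offers 0 and keeps 10.
Round 4 (Bob proposes): Alice can get 10 next round, worth 0.81 × 10 = 8.1 now; Bob offers that and keeps 1.9.
Round 3 (Alice proposes): Bob can get 1.9 next round, worth 0.81 × 1.9 = 1.539 now; Alice offers that and keeps 8.461.
Round 2 (Bob proposes): Alice can get 8.461 next round, worth 0.81 × 8.461 = 6.85341 now, so Bob offers 6.85341, keeping 3.14659.
Round 1 (Alice proposes): Bob can get 3.14659 next round, worth 0.81 × 3.14659 = 2.5487379 now, so Alice offers 2.5487379, keeping 7.4512621.

7.45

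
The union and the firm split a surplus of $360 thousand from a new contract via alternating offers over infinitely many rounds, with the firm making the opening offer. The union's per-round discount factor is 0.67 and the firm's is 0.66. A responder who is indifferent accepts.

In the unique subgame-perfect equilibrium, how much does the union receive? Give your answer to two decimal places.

Let x be the firm's share when the firm proposes and y be the union's share when the union proposes.
The union accepts iff offered ≥ 0.67·y, so x = 360 − 0.67y. Symmetrically y = 360 − 0.66x.
Substituting: x = 360 − 0.67(360 − 0.66x), giving x(1 − 0.66·0.67) = 360(1 − 0.67).
So x = 360 × 0.33 / 0.5578 ≈ 212.9796, and the union receives 360 − x ≈ 147.0204.

147.02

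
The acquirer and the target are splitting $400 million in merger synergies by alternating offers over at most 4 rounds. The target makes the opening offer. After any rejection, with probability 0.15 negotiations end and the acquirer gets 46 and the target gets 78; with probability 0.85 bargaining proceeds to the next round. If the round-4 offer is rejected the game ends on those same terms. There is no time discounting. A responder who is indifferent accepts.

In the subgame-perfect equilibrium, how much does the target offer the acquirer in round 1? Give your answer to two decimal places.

By backward induction:
Round 4 (the acquirer proposes): the target gets 78 if talks fail, so the acquirer offers 78 and keeps 322.
Round 3 (the target proposes): rejecting gives the acquirer an expected 0.85 × 322 + 0.15 × 46 = 280.6. The target offers 280.6 and keeps 400 − 280.6 = 119.4.
Round 2 (the acquirer proposes): rejecting gives the target an expected 0.85 × 119.4 + 0.15 × 78 = 113.19. The acquirer offers 113.19 and keeps 400 − 113.19 = 286.81.
Round 1 (the target proposes): rejecting gives the acquirer an expected 0.85 × 286.81 + 0.15 × 46 = 250.6885. The target offers 250.6885 and keeps 400 − 250.6885 = 149.3115.

250.69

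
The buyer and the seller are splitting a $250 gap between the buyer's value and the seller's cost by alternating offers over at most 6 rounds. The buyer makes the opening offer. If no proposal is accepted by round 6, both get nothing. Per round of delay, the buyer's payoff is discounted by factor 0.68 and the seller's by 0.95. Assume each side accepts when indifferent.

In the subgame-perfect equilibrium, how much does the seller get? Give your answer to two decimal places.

Round 6 (the seller proposes): the buyer will accept anything ≥ 0, so the seller offers 0 and keeps 250.
Round 5 (the buyer proposes): the seller can get 250 next round, worth 0.95 × 250 = 237.5 now; the buyer offers that and keeps 12.5.
Round 4 (the seller proposes): the buyer can get 12.5 next round, worth 0.68 × 12.5 = 8.5 now; the seller offers that and keeps 241.5.
Round 3 (the buyer proposes): the seller can get 241.5 next round, worth 0.95 × 241.5 = 229.425 now; the buyer offers that and keeps 20.575.
Round 2 (the seller proposes): the buyer can get 20.575 next round, worth 0.68 × 20.575 = 13.991 now. The seller offers 13.991 and keeps 250 − 13.991 = 236.009.
Round 1 (the buyer proposes): the seller can get 236.009 next round, worth 0.95 × 236.009 = 224.20855 now. The buyer offers 224.20855 and keeps 250 − 224.20855 = 25.79145.

224.21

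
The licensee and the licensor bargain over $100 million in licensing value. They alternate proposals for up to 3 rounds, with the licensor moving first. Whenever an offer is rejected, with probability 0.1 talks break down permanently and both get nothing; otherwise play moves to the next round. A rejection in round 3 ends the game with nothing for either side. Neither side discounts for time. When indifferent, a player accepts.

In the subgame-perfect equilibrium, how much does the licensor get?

91

Round 3 (the licensor proposes): the licensee will accept anything ≥ 0, so the licensor offers 0 and keeps 100.
Round 2 (the licensee proposes): rejecting gives the licensor an expected 0.9 × 100 = 90. The licensee offers 90 and keeps 100 − 90 = 10.
Round 1 (the licensor proposes): rejecting gives the licensee an expected 0.9 × 10 = 9. The licensor offers 9 and keeps 100 − 9 = 91.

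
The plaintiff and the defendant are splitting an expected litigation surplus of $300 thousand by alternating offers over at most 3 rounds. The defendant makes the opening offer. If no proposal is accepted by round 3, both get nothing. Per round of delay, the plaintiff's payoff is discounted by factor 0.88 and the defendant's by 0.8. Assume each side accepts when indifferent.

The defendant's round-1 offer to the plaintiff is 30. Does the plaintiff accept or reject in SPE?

Reject

Round 3 (the defendant proposes): rejection yields 0 for the plaintiff; the defendant offers 0 and keeps 300.
Round 2 (the plaintiff proposes): the defendant can get 300 next round, worth 0.8 × 300 = 240 now. The plaintiff offers 240 and keeps 300 − 240 = 60.
So by rejecting in round 1, the plaintiff gets 60 next round, worth 0.88 × 60 = 52.8 now.
Offer 30 < 52.8, so the plaintiff rejects.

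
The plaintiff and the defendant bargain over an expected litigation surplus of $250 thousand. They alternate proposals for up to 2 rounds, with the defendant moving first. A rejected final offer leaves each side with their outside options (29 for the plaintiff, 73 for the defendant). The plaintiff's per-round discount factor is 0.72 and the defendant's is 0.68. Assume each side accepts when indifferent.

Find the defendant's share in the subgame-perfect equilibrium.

122.56

Round 2 (the plaintiff proposes): the defendant gets 73 if talks fail, so the plaintiff offers 73 and keeps 177.
Round 1 (the defendant proposes): the plaintiff can get 177 next round, worth 0.72 × 177 = 127.44 now; the defendant offers that and keeps 122.56.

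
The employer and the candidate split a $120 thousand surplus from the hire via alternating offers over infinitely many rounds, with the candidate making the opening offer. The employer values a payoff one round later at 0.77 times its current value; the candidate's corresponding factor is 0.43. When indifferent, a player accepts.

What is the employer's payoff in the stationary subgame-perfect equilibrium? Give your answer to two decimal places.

Let x be the candidate's share when the candidate proposes and y be the employer's share when the employer proposes.
The employer accepts iff offered ≥ 0.77·y, so x = 120 − 0.77y. Symmetrically y = 120 − 0.43x.
Substituting: x = 120 − 0.77(120 − 0.43x), giving x(1 − 0.43·0.77) = 120(1 − 0.77).
So x = 120 × 0.23 / 0.6689 ≈ 41.2618, and the employer receives 120 − x ≈ 78.7382.

78.74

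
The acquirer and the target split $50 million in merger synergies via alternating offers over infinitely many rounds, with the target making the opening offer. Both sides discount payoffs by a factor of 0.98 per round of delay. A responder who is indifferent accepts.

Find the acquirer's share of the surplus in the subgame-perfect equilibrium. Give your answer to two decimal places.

When the target proposes, the acquirer accepts any offer worth at least 0.98 times what the acquirer would get by proposing next round; and vice versa.
This gives x = 50 − 0.98y and y = 50 − 0.98x, where x and y are each side's share when it proposes.
Hence (1 − 0.98·0.98)x = 50(1 − 0.98), i.e. 0.0396·x = 1.
x ≈ 25.2525; the acquirer's share is 50 − x ≈ 24.7475.

24.75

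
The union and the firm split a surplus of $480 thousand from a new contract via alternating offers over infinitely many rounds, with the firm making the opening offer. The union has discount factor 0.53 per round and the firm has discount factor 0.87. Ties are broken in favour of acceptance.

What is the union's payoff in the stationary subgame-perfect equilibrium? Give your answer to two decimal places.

61.37

When the firm proposes, the union accepts any offer worth at least 0.53 times what the union would get by proposing next round; and vice versa.
This gives x = 480 − 0.53y and y = 480 − 0.87x, where x and y are each side's share when it proposes.
Hence (1 − 0.53·0.87)x = 480(1 − 0.53), i.e. 0.5389·x = 225.6.
x ≈ 418.6305; the union's share is 480 − x ≈ 61.3695.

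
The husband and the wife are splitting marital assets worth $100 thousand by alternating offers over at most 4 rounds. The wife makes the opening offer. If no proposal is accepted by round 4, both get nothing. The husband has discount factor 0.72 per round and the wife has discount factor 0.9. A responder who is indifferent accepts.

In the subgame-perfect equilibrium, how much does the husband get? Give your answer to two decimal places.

53.86

Round 4 (the husband proposes): rejection yields 0 for the wife; the husband offers 0 and keeps 100.
Round 3 (the wife proposes): the husband can get 100 next round, worth 0.72 × 100 = 72 now; the wife offers that and keeps 28.
Round 2 (the husband proposes): the wife can get 28 next round, worth 0.9 × 28 = 25.2 now. The husband offers 25.2 and keeps 100 − 25.2 = 74.8.
Round 1 (the wife proposes): the husband can get 74.8 next round, worth 0.72 × 74.8 = 53.856 now; the wife offers that and keeps 46.144.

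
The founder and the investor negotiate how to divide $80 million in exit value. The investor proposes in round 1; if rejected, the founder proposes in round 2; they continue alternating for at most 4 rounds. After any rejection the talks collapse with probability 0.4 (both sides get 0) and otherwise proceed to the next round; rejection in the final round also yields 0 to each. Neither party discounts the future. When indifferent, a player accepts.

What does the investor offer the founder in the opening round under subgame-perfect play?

36.48

Round 4 (the founder proposes): the investor will accept anything ≥ 0, so the founder offers 0 and keeps 80.
Round 3 (the investor proposes): rejecting gives the founder an expected 0.6 × 80 = 48, so the investor offers 48, keeping 32.
Round 2 (the founder proposes): rejecting gives the investor an expected 0.6 × 32 = 19.2; the founder offers that and keeps 60.8.
Round 1 (the investor proposes): rejecting gives the founder an expected 0.6 × 60.8 = 36.48, so the investor offers 36.48, keeping 43.52.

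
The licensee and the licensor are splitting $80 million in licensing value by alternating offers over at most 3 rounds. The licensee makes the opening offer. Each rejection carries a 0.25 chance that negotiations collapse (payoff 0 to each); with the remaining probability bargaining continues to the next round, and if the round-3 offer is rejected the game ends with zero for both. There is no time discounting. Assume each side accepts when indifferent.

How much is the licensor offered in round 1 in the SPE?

Round 3 (the licensee proposes): rejection yields 0 for the licensor; the licensee offers 0 and keeps 80.
Round 2 (the licensor proposes): rejecting gives the licensee an expected 0.75 × 80 = 60. The licensor offers 60 and keeps 80 − 60 = 20.
Round 1 (the licensee proposes): rejecting gives the licensor an expected 0.75 × 20 = 15; the licensee offers that and keeps 65.

15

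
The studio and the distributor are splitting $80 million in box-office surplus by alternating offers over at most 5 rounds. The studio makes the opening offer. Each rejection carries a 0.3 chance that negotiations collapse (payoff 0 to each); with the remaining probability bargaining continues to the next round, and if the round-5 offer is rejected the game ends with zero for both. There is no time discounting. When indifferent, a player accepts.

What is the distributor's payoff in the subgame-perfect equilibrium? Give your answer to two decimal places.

25.03

Round 5 (the studio proposes): the distributor will accept anything ≥ 0, so the studio offers 0 and keeps 80.
Round 4 (the distributor proposes): rejecting gives the studio an expected 0.7 × 80 = 56; the distributor offers that and keeps 24.
Round 3 (the studio proposes): rejecting gives the distributor an expected 0.7 × 24 = 16.8, so the studio offers 16.8, keeping 63.2.
Round 2 (the distributor proposes): rejecting gives the studio an expected 0.7 × 63.2 = 44.24. The distributor offers 44.24 and keeps 80 − 44.24 = 35.76.
Round 1 (the studio proposes): rejecting gives the distributor an expected 0.7 × 35.76 = 25.032. The studio offers 25.032 and keeps 80 − 25.032 = 54.968.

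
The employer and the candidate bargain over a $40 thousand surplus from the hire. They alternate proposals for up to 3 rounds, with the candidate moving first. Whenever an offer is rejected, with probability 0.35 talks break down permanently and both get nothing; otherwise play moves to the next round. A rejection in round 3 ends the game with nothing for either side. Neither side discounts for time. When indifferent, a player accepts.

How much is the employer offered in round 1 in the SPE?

Round 3 (the candidate proposes): the employer will accept anything ≥ 0, so the candidate offers 0 and keeps 40.
Round 2 (the employer proposes): rejecting gives the candidate an expected 0.65 × 40 = 26, so the employer offers 26, keeping 14.
Round 1 (the candidate proposes): rejecting gives the employer an expected 0.65 × 14 = 9.1. The candidate offers 9.1 and keeps 40 − 9.1 = 30.9.

9.1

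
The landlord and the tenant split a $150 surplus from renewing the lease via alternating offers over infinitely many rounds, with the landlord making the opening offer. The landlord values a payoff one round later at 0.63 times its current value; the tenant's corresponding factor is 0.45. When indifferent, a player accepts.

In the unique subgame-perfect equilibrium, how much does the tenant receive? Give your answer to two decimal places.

When the landlord proposes, the tenant accepts any offer worth at least 0.45 times what the tenant would get by proposing next round; and vice versa.
This gives x = 150 − 0.45y and y = 150 − 0.63x, where x and y are each side's share when it proposes.
Hence (1 − 0.45·0.63)x = 150(1 − 0.45), i.e. 0.7165·x = 82.5.
x ≈ 115.1431; the tenant's share is 150 − x ≈ 34.8569.

34.86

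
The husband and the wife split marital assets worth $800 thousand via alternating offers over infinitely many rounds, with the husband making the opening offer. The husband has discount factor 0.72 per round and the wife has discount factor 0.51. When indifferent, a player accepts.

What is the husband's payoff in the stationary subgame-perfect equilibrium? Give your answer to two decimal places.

619.47

When the husband proposes, the wife accepts any offer worth at least 0.51 times what the wife would get by proposing next round; and vice versa.
This gives x = 800 − 0.51y and y = 800 − 0.72x, where x and y are each side's share when it proposes.
Hence (1 − 0.51·0.72)x = 800(1 − 0.51), i.e. 0.6328·x = 392.
x ≈ 619.4690; the wife's share is 800 − x ≈ 180.5310.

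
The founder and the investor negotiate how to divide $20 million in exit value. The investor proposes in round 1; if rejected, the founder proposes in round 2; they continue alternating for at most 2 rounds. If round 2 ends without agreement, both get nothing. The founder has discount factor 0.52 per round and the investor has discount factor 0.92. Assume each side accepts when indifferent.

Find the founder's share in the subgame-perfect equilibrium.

Work backward from the last round.
Round 2 (the founder proposes): the investor will accept anything ≥ 0, so the founder offers 0 and keeps 20.
Round 1 (the investor proposes): the founder can get 20 next round, worth 0.52 × 20 = 10.4 now. The investor offers 10.4 and keeps 20 − 10.4 = 9.6.

10.4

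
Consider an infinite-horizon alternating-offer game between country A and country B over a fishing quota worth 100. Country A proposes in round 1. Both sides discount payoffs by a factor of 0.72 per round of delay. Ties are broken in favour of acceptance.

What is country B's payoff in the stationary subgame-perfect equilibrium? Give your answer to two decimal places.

When country A proposes, country B accepts any offer worth at least 0.72 times what country B would get by proposing next round; and vice versa.
This gives x = 100 − 0.72y and y = 100 − 0.72x, where x and y are each side's share when it proposes.
Hence (1 − 0.72·0.72)x = 100(1 − 0.72), i.e. 0.4816·x = 28.
x ≈ 58.1395; country B's share is 100 − x ≈ 41.8605.

41.86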